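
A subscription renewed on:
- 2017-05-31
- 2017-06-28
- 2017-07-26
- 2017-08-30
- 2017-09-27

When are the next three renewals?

Every date is a Wednesday; gaps 28, 28, 35, 28 days.
Each is the last Wednesday of its month (at least one falls on the 29th or later, ruling out '4th Wednesday').
October 2017 ends with Wednesday 2017-10-25.
November 2017 ends with Wednesday 2017-11-29.
December 2017 ends with Wednesday 2017-12-27.

2017-10-25, 2017-11-29, 2017-12-27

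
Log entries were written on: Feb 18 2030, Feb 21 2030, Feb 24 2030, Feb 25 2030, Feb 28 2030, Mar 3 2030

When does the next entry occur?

Gaps: 3, 3, 1, 3, 3 days — not constant, but cyclic with period 3.
The events fall on every Monday, Thursday and Sunday.
Next Monday: Mar 4 2030.

Mar 4 2030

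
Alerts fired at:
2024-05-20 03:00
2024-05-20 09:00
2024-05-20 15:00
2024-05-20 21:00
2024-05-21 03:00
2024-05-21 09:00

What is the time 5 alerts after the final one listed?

Spacing: 6, 6, 6, 6, 6 h — constant 6 h.
2024-05-21 09:00 + 6 h = 2024-05-21 15:00.
2024-05-21 15:00 + 6 h = 2024-05-21 21:00.
2024-05-21 21:00 + 6 h = 2024-05-22 03:00.
2024-05-22 03:00 + 6 h = 2024-05-22 09:00.
2024-05-22 09:00 + 6 h = 2024-05-22 15:00.

2024-05-22 15:00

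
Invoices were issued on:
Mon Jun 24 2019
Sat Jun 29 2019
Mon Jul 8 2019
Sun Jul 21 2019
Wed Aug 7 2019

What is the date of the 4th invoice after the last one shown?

Sat Nov 23 2019

Intervals are 5, 9, 13, 17 days — an arithmetic progression with common difference 4.
Next gap: 21 days. Wed Aug 7 2019 + 21 days = Wed Aug 28 2019.
Next gap: 25 days. Wed Aug 28 2019 + 25 days = Sun Sep 22 2019.
Next gap: 29 days. Sun Sep 22 2019 + 29 days = Mon Oct 21 2019.
Next gap: 33 days. Mon Oct 21 2019 + 33 days = Sat Nov 23 2019.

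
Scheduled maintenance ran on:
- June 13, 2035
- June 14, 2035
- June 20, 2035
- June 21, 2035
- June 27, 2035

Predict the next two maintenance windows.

Gaps: 1, 6, 1, 6 days — not constant, but cyclic with period 2.
The events fall on every Wednesday and Thursday.
Next Thursday: June 28, 2035.
The following Wednesday is July 4, 2035.

June 28, 2035; July 4, 2035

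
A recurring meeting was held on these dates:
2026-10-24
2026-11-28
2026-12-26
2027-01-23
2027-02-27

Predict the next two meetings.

2027-03-27, 2027-04-24

These are Saturdays at 28- or 35-day spacing (35, 28, 28, 35).
The pattern: 4th Saturday of the month.
4th Saturday of March 2027: 2027-03-27.
April 2027 — 4th Saturday is 2027-04-24.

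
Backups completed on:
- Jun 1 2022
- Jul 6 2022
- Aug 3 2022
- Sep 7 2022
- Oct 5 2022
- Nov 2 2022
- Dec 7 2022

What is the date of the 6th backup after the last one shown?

All dates are Wednesdays, 35, 28, 35, 28, 28, 35 days apart.
Specifically, the 1st Wednesday of each month.
1st Wednesday of January 2023: Jan 4 2023.
February 2023 — 1st Wednesday is Feb 1 2023.
March 2023 — 1st Wednesday is Mar 1 2023.
April 2023 — 1st Wednesday is Apr 5 2023.
1st Wednesday of May 2023: May 3 2023.
1st Wednesday of June 2023: Jun 7 2023.

Jun 7 2023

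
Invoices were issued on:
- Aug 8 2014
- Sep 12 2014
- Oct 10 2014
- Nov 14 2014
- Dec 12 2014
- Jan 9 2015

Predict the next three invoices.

Feb 13 2015, Mar 13 2015, Apr 10 2015

Gaps: 35, 28, 35, 28, 28 days — a mix of 28 and 35. Every date is a Friday.
Each is the 2nd Friday of its month.
2nd Friday of February 2015: Feb 13 2015.
2nd Friday of March 2015: Mar 13 2015.
2nd Friday of April 2015: Apr 10 2015.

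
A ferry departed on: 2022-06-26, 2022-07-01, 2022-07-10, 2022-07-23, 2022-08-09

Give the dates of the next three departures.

2022-08-30, 2022-09-24, 2022-10-23

Intervals are 5, 9, 13, 17 days — an arithmetic progression with common difference 4.
Next gap: 21 days. 2022-08-09 + 21 days = 2022-08-30.
Next gap: 25 days. 2022-08-30 + 25 days = 2022-09-24.
Next gap: 29 days. 2022-09-24 + 29 days = 2022-10-23.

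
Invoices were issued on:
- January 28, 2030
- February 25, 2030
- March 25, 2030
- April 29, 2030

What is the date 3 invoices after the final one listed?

July 29, 2030

Every date is a Monday; gaps 28, 28, 35 days.
Each is the last Monday of its month (at least one falls on the 29th or later, ruling out '4th Monday').
May 2030 ends with Monday May 27, 2030.
Last Monday of June 2030: June 24, 2030.
Last Monday of July 2030: July 29, 2030.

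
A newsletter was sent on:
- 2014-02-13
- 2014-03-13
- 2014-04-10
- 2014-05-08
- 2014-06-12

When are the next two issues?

2014-07-10, 2014-08-14

Gaps: 28, 28, 28, 35 days — a mix of 28 and 35. Every date is a Thursday.
Each is the 2nd Thursday of its month.
2nd Thursday of July 2014: 2014-07-10.
August 2014 — 2nd Thursday is 2014-08-14.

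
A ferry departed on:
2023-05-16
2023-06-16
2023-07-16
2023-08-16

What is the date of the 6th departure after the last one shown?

The day-of-month is always 16 (31, 30, 31 days between events).
So this recurs on the 16th of each month.
Next: September 2023 → 2023-09-16.
October 2023: 2023-10-16.
November 2023: 2023-11-16.
Next: December 2023 → 2023-12-16.
Next: January 2024 → 2024-01-16.
February 2024: 2024-02-16.

2024-02-16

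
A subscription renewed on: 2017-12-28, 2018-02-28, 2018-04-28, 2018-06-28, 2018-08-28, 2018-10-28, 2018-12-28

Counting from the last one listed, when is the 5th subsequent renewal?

2019-10-28

Gaps: 62, 59, 61, 61, 61, 61 days — not constant. Every event is on the 28th of the month.
Pattern: the 28th of every 2 months.
February 2019: 2019-02-28.
April 2019: 2019-04-28.
June 2019: 2019-06-28.
Next: August 2019 → 2019-08-28.
October 2019: 2019-10-28.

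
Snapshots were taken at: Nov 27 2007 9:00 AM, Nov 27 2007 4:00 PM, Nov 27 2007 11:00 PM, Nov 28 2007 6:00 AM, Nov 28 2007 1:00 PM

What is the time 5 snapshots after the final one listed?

Nov 30 2007 12:00 AM

Spacing: 7, 7, 7, 7 h — constant 7 h.
Nov 28 2007 1:00 PM + 7 h = Nov 28 2007 8:00 PM.
Nov 28 2007 8:00 PM + 7 h = Nov 29 2007 3:00 AM.
Nov 29 2007 3:00 AM + 7 h = Nov 29 2007 10:00 AM.
Nov 29 2007 10:00 AM + 7 h = Nov 29 2007 5:00 PM.
Nov 29 2007 5:00 PM + 7 h = Nov 30 2007 12:00 AM.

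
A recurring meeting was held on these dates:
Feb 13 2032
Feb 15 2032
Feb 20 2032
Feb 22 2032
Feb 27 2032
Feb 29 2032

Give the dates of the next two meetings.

Gaps: 2, 5, 2, 5, 2 days — not constant, but cyclic with period 2.
The events fall on every Friday and Sunday.
The following Friday is Mar 5 2032.
The following Sunday is Mar 7 2032.

Mar 5 2032, Mar 7 2032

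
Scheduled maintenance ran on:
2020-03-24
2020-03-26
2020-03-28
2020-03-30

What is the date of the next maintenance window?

Gaps between consecutive events: 2, 2, 2 days — a constant 2-day interval.
2020-03-30 + 2 days = 2020-04-01.

2020-04-01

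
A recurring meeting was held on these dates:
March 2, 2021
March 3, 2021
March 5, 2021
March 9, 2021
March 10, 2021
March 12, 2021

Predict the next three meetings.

The gap pattern 1, 2, 4, 1, 2 repeats every 3 events.
These are the Tuesdays, Wednesdays and Fridays of each week.
The following Tuesday is March 16, 2021.
The following Wednesday is March 17, 2021.
Next Friday: March 19, 2021.

March 16, 2021; March 17, 2021; March 19, 2021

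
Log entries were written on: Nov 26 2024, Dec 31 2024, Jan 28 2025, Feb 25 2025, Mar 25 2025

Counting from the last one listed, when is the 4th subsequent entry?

All Tuesdays; the gaps (35, 28, 28, 28) vary with month length.
This is the last Tuesday of each month.
April 2025 ends with Tuesday Apr 29 2025.
Last Tuesday of May 2025: May 27 2025.
Last Tuesday of June 2025: Jun 24 2025.
Last Tuesday of July 2025: Jul 29 2025.

Jul 29 2025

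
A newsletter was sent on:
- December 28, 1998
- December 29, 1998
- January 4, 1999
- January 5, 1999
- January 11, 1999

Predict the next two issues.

January 12, 1999; January 18, 1999

Gaps: 1, 6, 1, 6 days — not constant, but cyclic with period 2.
The events fall on every Monday and Tuesday.
The following Tuesday is January 12, 1999.
The following Monday is January 18, 1999.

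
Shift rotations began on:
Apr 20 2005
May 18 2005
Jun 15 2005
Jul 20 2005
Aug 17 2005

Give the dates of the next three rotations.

Sep 21 2005, Oct 19 2005, Nov 16 2005

Gaps: 28, 28, 35, 28 days — a mix of 28 and 35. Every date is a Wednesday.
Each is the 3rd Wednesday of its month.
September 2005 — 3rd Wednesday is Sep 21 2005.
3rd Wednesday of October 2005: Oct 19 2005.
3rd Wednesday of November 2005: Nov 16 2005.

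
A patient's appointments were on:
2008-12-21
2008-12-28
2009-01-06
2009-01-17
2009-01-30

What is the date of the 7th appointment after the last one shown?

2009-06-26

Gaps: 7, 9, 11, 13 days — each gap is 2 larger than the previous one.
Next gap: 15 days. 2009-01-30 + 15 days = 2009-02-14.
Next gap: 17 days. 2009-02-14 + 17 days = 2009-03-03.
Next gap: 19 days. 2009-03-03 + 19 days = 2009-03-22.
Next gap: 21 days. 2009-03-22 + 21 days = 2009-04-12.
Next gap: 23 days. 2009-04-12 + 23 days = 2009-05-05.
Next gap: 25 days. 2009-05-05 + 25 days = 2009-05-30.
Next gap: 27 days. 2009-05-30 + 27 days = 2009-06-26.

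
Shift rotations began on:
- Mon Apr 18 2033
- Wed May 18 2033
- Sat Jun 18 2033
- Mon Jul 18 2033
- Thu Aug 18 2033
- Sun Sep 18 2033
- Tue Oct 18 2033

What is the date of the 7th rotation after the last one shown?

Each date is the 18th; the gaps (30, 31, 30, 31, 31, 30) track the month lengths.
The rule is the 18th of each month.
November 2033: Fri Nov 18 2033.
Next: December 2033 → Sun Dec 18 2033.
Next: January 2034 → Wed Jan 18 2034.
February 2034: Sat Feb 18 2034.
Next: March 2034 → Sat Mar 18 2034.
Next: April 2034 → Tue Apr 18 2034.
May 2034: Thu May 18 2034.

Thu May 18 2034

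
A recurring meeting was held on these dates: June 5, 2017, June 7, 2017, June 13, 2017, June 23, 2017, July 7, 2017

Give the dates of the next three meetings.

July 25, 2017; August 16, 2017; September 11, 2017

Intervals are 2, 6, 10, 14 days — an arithmetic progression with common difference 4.
Next gap: 18 days. July 7, 2017 + 18 days = July 25, 2017.
Next gap: 22 days. July 25, 2017 + 22 days = August 16, 2017.
Next gap: 26 days. August 16, 2017 + 26 days = September 11, 2017.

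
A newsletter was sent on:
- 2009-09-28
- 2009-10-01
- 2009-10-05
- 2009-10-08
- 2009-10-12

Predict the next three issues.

2009-10-15, 2009-10-19, 2009-10-22

Gaps: 3, 4, 3, 4 days — not constant, but cyclic with period 2.
The events fall on every Monday and Thursday.
The following Thursday is 2009-10-15.
The following Monday is 2009-10-19.
The following Thursday is 2009-10-22.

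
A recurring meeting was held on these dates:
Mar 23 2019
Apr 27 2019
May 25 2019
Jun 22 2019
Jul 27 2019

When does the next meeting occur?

Gaps: 35, 28, 28, 35 days — a mix of 28 and 35. Every date is a Saturday.
Each is the 4th Saturday of its month.
4th Saturday of August 2019: Aug 24 2019.

Aug 24 2019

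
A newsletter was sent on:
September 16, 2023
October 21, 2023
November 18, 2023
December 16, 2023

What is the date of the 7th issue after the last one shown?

All dates are Saturdays, 35, 28, 28 days apart.
Specifically, the 3rd Saturday of each month.
3rd Saturday of January 2024: January 20, 2024.
3rd Saturday of February 2024: February 17, 2024.
3rd Saturday of March 2024: March 16, 2024.
3rd Saturday of April 2024: April 20, 2024.
May 2024 — 3rd Saturday is May 18, 2024.
3rd Saturday of June 2024: June 15, 2024.
3rd Saturday of July 2024: July 20, 2024.

July 20, 2024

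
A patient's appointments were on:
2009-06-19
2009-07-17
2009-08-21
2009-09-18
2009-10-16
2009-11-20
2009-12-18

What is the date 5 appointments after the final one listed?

2010-05-21

Gaps: 28, 35, 28, 28, 35, 28 days — a mix of 28 and 35. Every date is a Friday.
Each is the 3rd Friday of its month.
January 2010 — 3rd Friday is 2010-01-15.
February 2010 — 3rd Friday is 2010-02-19.
March 2010 — 3rd Friday is 2010-03-19.
April 2010 — 3rd Friday is 2010-04-16.
3rd Friday of May 2010: 2010-05-21.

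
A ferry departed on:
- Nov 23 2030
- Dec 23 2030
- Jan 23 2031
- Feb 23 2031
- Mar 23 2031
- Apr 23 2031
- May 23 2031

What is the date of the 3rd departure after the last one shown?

Gaps: 30, 31, 31, 28, 31, 30 days — not constant. Every event is on the 23rd of the month.
Pattern: the 23rd of each month.
Next: June 2031 → Jun 23 2031.
July 2031: Jul 23 2031.
August 2031: Aug 23 2031.

Aug 23 2031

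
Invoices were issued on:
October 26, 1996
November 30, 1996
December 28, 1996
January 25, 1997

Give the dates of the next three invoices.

All Saturdays; the gaps (35, 28, 28) vary with month length.
This is the last Saturday of each month.
February 1997 ends with Saturday February 22, 1997.
Last Saturday of March 1997: March 29, 1997.
Last Saturday of April 1997: April 26, 1997.

February 22, 1997; March 29, 1997; April 26, 1997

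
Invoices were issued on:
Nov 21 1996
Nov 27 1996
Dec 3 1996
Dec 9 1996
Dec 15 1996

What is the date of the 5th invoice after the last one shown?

Every event comes 6 days after the last (6, 6, 6, 6).
Dec 15 1996 + 6 days = Dec 21 1996.
Dec 21 1996 + 6 days = Dec 27 1996.
Dec 27 1996 + 6 days = Jan 2 1997.
Jan 2 1997 + 6 days = Jan 8 1997.
Jan 8 1997 + 6 days = Jan 14 1997.

Jan 14 1997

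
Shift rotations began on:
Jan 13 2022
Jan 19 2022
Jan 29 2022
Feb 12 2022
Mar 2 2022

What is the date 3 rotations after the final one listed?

May 19 2022

Intervals are 6, 10, 14, 18 days — an arithmetic progression with common difference 4.
Next gap: 22 days. Mar 2 2022 + 22 days = Mar 24 2022.
Next gap: 26 days. Mar 24 2022 + 26 days = Apr 19 2022.
Next gap: 30 days. Apr 19 2022 + 30 days = May 19 2022.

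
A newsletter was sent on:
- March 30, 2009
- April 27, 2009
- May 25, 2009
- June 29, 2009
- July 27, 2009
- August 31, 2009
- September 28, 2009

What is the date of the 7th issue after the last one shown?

April 26, 2010

All Mondays; the gaps (28, 28, 35, 28, 35, 28) vary with month length.
This is the last Monday of each month.
October 2009 ends with Monday October 26, 2009.
November 2009 ends with Monday November 30, 2009.
December 2009 ends with Monday December 28, 2009.
Last Monday of January 2010: January 25, 2010.
Last Monday of February 2010: February 22, 2010.
Last Monday of March 2010: March 29, 2010.
Last Monday of April 2010: April 26, 2010.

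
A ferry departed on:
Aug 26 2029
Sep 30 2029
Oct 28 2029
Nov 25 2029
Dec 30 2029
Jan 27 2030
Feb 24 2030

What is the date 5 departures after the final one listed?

All Sundays; the gaps (35, 28, 28, 35, 28, 28) vary with month length.
This is the last Sunday of each month.
March 2030 ends with Sunday Mar 31 2030.
Last Sunday of April 2030: Apr 28 2030.
Last Sunday of May 2030: May 26 2030.
Last Sunday of June 2030: Jun 30 2030.
Last Sunday of July 2030: Jul 28 2030.

Jul 28 2030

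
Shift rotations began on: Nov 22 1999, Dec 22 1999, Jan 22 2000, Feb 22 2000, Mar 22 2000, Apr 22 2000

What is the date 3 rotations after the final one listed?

Jul 22 2000

The day-of-month is always 22 (30, 31, 31, 29, 31 days between events).
So this recurs on the 22nd of each month.
May 2000: May 22 2000.
June 2000: Jun 22 2000.
Next: July 2000 → Jul 22 2000.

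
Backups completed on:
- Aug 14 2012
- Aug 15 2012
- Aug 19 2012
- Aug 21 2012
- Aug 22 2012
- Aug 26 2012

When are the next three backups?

Aug 28 2012, Aug 29 2012, Sep 2 2012

The gap pattern 1, 4, 2, 1, 4 repeats every 3 events.
These are the Tuesdays, Wednesdays and Sundays of each week.
Next Tuesday: Aug 28 2012.
The following Wednesday is Aug 29 2012.
Next Sunday: Sep 2 2012.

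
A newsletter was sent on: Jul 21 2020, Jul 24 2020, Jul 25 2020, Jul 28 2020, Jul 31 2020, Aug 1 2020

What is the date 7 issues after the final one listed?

Aug 18 2020

The gap pattern 3, 1, 3, 3, 1 repeats every 3 events.
These are the Tuesdays, Fridays and Saturdays of each week.
The following Tuesday is Aug 4 2020.
Next Friday: Aug 7 2020.
The following Saturday is Aug 8 2020.
The following Tuesday is Aug 11 2020.
The following Friday is Aug 14 2020.
Next Saturday: Aug 15 2020.
The following Tuesday is Aug 18 2020.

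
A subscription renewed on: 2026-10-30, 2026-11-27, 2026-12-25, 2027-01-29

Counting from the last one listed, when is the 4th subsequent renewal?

These are Fridays with 28, 28, 35-day gaps.
Each is the final Friday of its month — 2026-10-30 is past the 28th, so '4th Friday' doesn't fit.
Last Friday of February 2027: 2027-02-26.
March 2027 ends with Friday 2027-03-26.
Last Friday of April 2027: 2027-04-30.
Last Friday of May 2027: 2027-05-28.

2027-05-28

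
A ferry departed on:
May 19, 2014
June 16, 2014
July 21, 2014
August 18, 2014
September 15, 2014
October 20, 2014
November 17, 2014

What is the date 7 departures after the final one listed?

June 15, 2015

These are Mondays at 28- or 35-day spacing (28, 35, 28, 28, 35, 28).
The pattern: 3rd Monday of the month.
December 2014 — 3rd Monday is December 15, 2014.
January 2015 — 3rd Monday is January 19, 2015.
February 2015 — 3rd Monday is February 16, 2015.
March 2015 — 3rd Monday is March 16, 2015.
April 2015 — 3rd Monday is April 20, 2015.
3rd Monday of May 2015: May 18, 2015.
3rd Monday of June 2015: June 15, 2015.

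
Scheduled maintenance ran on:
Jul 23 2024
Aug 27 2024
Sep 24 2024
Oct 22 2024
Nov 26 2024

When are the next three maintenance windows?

These are Tuesdays at 28- or 35-day spacing (35, 28, 28, 35).
The pattern: 4th Tuesday of the month.
December 2024 — 4th Tuesday is Dec 24 2024.
4th Tuesday of January 2025: Jan 28 2025.
4th Tuesday of February 2025: Feb 25 2025.

Dec 24 2024, Jan 28 2025, Feb 25 2025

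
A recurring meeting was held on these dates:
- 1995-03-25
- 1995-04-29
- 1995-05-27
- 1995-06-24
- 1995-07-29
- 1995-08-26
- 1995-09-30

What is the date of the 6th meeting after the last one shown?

1996-03-30

All Saturdays; the gaps (35, 28, 28, 35, 28, 35) vary with month length.
This is the last Saturday of each month.
Last Saturday of October 1995: 1995-10-28.
November 1995 ends with Saturday 1995-11-25.
December 1995 ends with Saturday 1995-12-30.
Last Saturday of January 1996: 1996-01-27.
Last Saturday of February 1996: 1996-02-24.
March 1996 ends with Saturday 1996-03-30.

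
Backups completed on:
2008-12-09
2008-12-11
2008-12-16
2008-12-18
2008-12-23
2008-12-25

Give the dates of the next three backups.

The gap pattern 2, 5, 2, 5, 2 repeats every 2 events.
These are the Tuesdays and Thursdays of each week.
The following Tuesday is 2008-12-30.
The following Thursday is 2009-01-01.
Next Tuesday: 2009-01-06.

2008-12-30, 2009-01-01, 2009-01-06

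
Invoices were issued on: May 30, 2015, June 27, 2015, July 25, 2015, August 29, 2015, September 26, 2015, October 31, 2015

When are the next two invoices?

All Saturdays; the gaps (28, 28, 35, 28, 35) vary with month length.
This is the last Saturday of each month.
Last Saturday of November 2015: November 28, 2015.
December 2015 ends with Saturday December 26, 2015.

November 28, 2015; December 26, 2015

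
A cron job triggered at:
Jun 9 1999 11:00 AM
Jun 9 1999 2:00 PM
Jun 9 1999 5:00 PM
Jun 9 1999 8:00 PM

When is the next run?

Jun 9 1999 11:00 PM

Gaps: 3, 3, 3 hours — each event is 3 hours after the previous one.
Jun 9 1999 8:00 PM + 3 h = Jun 9 1999 11:00 PM.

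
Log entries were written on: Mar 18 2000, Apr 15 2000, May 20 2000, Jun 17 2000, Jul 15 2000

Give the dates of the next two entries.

Aug 19 2000, Sep 16 2000

All dates are Saturdays, 28, 35, 28, 28 days apart.
Specifically, the 3rd Saturday of each month.
3rd Saturday of August 2000: Aug 19 2000.
September 2000 — 3rd Saturday is Sep 16 2000.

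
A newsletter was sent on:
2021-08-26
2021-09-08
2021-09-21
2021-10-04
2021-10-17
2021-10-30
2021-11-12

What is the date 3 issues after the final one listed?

2021-12-21

Every event comes 13 days after the last (13, 13, 13, 13, 13, 13).
2021-11-12 + 13 days = 2021-11-25.
2021-11-25 + 13 days = 2021-12-08.
2021-12-08 + 13 days = 2021-12-21.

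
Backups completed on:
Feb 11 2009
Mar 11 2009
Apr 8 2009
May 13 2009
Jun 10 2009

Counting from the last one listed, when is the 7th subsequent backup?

Gaps: 28, 28, 35, 28 days — a mix of 28 and 35. Every date is a Wednesday.
Each is the 2nd Wednesday of its month.
July 2009 — 2nd Wednesday is Jul 8 2009.
2nd Wednesday of August 2009: Aug 12 2009.
2nd Wednesday of September 2009: Sep 9 2009.
October 2009 — 2nd Wednesday is Oct 14 2009.
November 2009 — 2nd Wednesday is Nov 11 2009.
2nd Wednesday of December 2009: Dec 9 2009.
January 2010 — 2nd Wednesday is Jan 13 2010.

Jan 13 2010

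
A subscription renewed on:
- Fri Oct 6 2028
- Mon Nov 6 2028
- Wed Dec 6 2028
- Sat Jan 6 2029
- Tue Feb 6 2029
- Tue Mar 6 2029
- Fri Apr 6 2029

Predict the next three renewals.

Sun May 6 2029, Wed Jun 6 2029, Fri Jul 6 2029

Each date is the 6th; the gaps (31, 30, 31, 31, 28, 31) track the month lengths.
The rule is the 6th of each month.
May 2029: Sun May 6 2029.
June 2029: Wed Jun 6 2029.
Next: July 2029 → Fri Jul 6 2029.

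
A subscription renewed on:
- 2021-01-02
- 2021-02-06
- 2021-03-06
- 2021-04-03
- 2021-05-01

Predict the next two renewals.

These are Saturdays at 28- or 35-day spacing (35, 28, 28, 28).
The pattern: 1st Saturday of the month.
1st Saturday of June 2021: 2021-06-05.
July 2021 — 1st Saturday is 2021-07-03.

2021-06-05, 2021-07-03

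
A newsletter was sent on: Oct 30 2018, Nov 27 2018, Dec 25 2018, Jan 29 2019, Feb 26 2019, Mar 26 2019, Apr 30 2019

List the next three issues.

All Tuesdays; the gaps (28, 28, 35, 28, 28, 35) vary with month length.
This is the last Tuesday of each month.
Last Tuesday of May 2019: May 28 2019.
Last Tuesday of June 2019: Jun 25 2019.
Last Tuesday of July 2019: Jul 30 2019.

May 28 2019, Jun 25 2019, Jul 30 2019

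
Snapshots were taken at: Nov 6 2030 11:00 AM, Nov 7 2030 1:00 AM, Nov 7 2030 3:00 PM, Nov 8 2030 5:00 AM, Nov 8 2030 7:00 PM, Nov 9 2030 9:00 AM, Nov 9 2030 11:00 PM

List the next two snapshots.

Nov 10 2030 1:00 PM, Nov 11 2030 3:00 AM

Gaps: 14, 14, 14, 14, 14, 14 hours — each event is 14 hours after the previous one.
Nov 9 2030 11:00 PM + 14 h = Nov 10 2030 1:00 PM.
Nov 10 2030 1:00 PM + 14 h = Nov 11 2030 3:00 AM.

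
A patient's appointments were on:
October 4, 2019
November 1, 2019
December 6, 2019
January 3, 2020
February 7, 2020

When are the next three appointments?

March 6, 2020; April 3, 2020; May 1, 2020

These are Fridays at 28- or 35-day spacing (28, 35, 28, 35).
The pattern: 1st Friday of the month.
1st Friday of March 2020: March 6, 2020.
April 2020 — 1st Friday is April 3, 2020.
May 2020 — 1st Friday is May 1, 2020.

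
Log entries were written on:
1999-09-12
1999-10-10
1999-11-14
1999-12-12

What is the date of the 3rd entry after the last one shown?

2000-03-12

Gaps: 28, 35, 28 days — a mix of 28 and 35. Every date is a Sunday.
Each is the 2nd Sunday of its month.
January 2000 — 2nd Sunday is 2000-01-09.
February 2000 — 2nd Sunday is 2000-02-13.
2nd Sunday of March 2000: 2000-03-12.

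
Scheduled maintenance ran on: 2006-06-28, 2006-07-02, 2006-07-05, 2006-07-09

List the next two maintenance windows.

The gap pattern 4, 3, 4 repeats every 2 events.
These are the Wednesdays and Sundays of each week.
Next Wednesday: 2006-07-12.
Next Sunday: 2006-07-16.

2006-07-12, 2006-07-16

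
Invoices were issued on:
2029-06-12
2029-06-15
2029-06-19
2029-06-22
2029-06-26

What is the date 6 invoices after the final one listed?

2029-07-17

The gap pattern 3, 4, 3, 4 repeats every 2 events.
These are the Tuesdays and Fridays of each week.
Next Friday: 2029-06-29.
The following Tuesday is 2029-07-03.
Next Friday: 2029-07-06.
The following Tuesday is 2029-07-10.
Next Friday: 2029-07-13.
Next Tuesday: 2029-07-17.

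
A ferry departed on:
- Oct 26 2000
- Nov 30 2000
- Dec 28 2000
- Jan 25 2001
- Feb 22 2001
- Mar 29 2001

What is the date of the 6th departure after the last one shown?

Sep 27 2001

Every date is a Thursday; gaps 35, 28, 28, 28, 35 days.
Each is the last Thursday of its month (at least one falls on the 29th or later, ruling out '4th Thursday').
Last Thursday of April 2001: Apr 26 2001.
Last Thursday of May 2001: May 31 2001.
June 2001 ends with Thursday Jun 28 2001.
July 2001 ends with Thursday Jul 26 2001.
August 2001 ends with Thursday Aug 30 2001.
Last Thursday of September 2001: Sep 27 2001.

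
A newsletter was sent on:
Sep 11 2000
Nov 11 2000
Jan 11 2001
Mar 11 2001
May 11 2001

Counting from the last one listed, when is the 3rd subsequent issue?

Nov 11 2001

Gaps: 61, 61, 59, 61 days — not constant. Every event is on the 11th of the month.
Pattern: the 11th of every 2 months.
July 2001: Jul 11 2001.
Next: September 2001 → Sep 11 2001.
Next: November 2001 → Nov 11 2001.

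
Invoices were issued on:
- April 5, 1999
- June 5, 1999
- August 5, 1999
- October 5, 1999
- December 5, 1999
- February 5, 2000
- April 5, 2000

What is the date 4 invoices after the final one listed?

December 5, 2000

Gaps: 61, 61, 61, 61, 62, 60 days — not constant. Every event is on the 5th of the month.
Pattern: the 5th of every 2 months.
Next: June 2000 → June 5, 2000.
August 2000: August 5, 2000.
Next: October 2000 → October 5, 2000.
December 2000: December 5, 2000.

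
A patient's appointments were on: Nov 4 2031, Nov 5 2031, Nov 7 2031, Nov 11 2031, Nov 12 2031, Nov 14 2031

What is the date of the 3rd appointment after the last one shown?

Every event lands on a Tuesday or Wednesday or Friday (gaps cycle 1, 2, 4, 1, 2).
So the schedule is: every Tuesday, Wednesday and Friday.
The following Tuesday is Nov 18 2031.
The following Wednesday is Nov 19 2031.
The following Friday is Nov 21 2031.

Nov 21 2031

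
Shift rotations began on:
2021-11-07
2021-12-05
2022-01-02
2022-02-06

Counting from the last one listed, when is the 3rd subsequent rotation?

2022-05-01

All dates are Sundays, 28, 28, 35 days apart.
Specifically, the 1st Sunday of each month.
March 2022 — 1st Sunday is 2022-03-06.
April 2022 — 1st Sunday is 2022-04-03.
1st Sunday of May 2022: 2022-05-01.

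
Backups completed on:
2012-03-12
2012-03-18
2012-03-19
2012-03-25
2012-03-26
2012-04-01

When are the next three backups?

2012-04-02, 2012-04-08, 2012-04-09

The gap pattern 6, 1, 6, 1, 6 repeats every 2 events.
These are the Mondays and Sundays of each week.
Next Monday: 2012-04-02.
The following Sunday is 2012-04-08.
Next Monday: 2012-04-09.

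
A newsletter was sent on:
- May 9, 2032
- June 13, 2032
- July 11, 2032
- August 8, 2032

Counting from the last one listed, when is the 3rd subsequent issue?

November 14, 2032

Gaps: 35, 28, 28 days — a mix of 28 and 35. Every date is a Sunday.
Each is the 2nd Sunday of its month.
September 2032 — 2nd Sunday is September 12, 2032.
2nd Sunday of October 2032: October 10, 2032.
2nd Sunday of November 2032: November 14, 2032.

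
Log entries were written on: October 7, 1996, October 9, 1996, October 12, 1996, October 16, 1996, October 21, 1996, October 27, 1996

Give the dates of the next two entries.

November 3, 1996; November 11, 1996

Gaps: 2, 3, 4, 5, 6 days — each gap is 1 larger than the previous one.
Next gap: 7 days. October 27, 1996 + 7 days = November 3, 1996.
Next gap: 8 days. November 3, 1996 + 8 days = November 11, 1996.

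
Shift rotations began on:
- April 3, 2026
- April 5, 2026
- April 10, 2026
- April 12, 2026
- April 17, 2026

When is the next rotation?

April 19, 2026

The gap pattern 2, 5, 2, 5 repeats every 2 events.
These are the Fridays and Sundays of each week.
Next Sunday: April 19, 2026.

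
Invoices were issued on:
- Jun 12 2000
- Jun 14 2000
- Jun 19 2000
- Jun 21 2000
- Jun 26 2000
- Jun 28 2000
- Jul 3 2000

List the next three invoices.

Jul 5 2000, Jul 10 2000, Jul 12 2000

Every event lands on a Monday or Wednesday (gaps cycle 2, 5, 2, 5, 2, 5).
So the schedule is: every Monday and Wednesday.
Next Wednesday: Jul 5 2000.
The following Monday is Jul 10 2000.
The following Wednesday is Jul 12 2000.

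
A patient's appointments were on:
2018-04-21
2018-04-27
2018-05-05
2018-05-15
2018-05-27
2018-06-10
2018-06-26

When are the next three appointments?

2018-07-14, 2018-08-03, 2018-08-25

Intervals are 6, 8, 10, 12, 14, 16 days — an arithmetic progression with common difference 2.
Next gap: 18 days. 2018-06-26 + 18 days = 2018-07-14.
Next gap: 20 days. 2018-07-14 + 20 days = 2018-08-03.
Next gap: 22 days. 2018-08-03 + 22 days = 2018-08-25.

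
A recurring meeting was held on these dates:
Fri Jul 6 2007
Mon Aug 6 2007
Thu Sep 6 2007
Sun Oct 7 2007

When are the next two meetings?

Wed Nov 7 2007, Sat Dec 8 2007

Gaps between consecutive events: 31, 31, 31 days — a constant 31-day interval.
Sun Oct 7 2007 + 31 days = Wed Nov 7 2007.
Wed Nov 7 2007 + 31 days = Sat Dec 8 2007.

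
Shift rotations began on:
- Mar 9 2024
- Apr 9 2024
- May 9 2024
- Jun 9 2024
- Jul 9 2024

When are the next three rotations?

Aug 9 2024, Sep 9 2024, Oct 9 2024

Gaps: 31, 30, 31, 30 days — not constant. Every event is on the 9th of the month.
Pattern: the 9th of each month.
August 2024: Aug 9 2024.
Next: September 2024 → Sep 9 2024.
October 2024: Oct 9 2024.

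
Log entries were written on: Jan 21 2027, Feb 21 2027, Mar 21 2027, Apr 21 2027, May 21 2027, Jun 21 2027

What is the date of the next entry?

Gaps: 31, 28, 31, 30, 31 days — not constant. Every event is on the 21st of the month.
Pattern: the 21st of each month.
July 2027: Jul 21 2027.

Jul 21 2027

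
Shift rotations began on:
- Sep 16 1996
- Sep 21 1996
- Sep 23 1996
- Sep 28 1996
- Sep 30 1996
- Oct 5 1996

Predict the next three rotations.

Oct 7 1996, Oct 12 1996, Oct 14 1996

Every event lands on a Monday or Saturday (gaps cycle 5, 2, 5, 2, 5).
So the schedule is: every Monday and Saturday.
Next Monday: Oct 7 1996.
Next Saturday: Oct 12 1996.
Next Monday: Oct 14 1996.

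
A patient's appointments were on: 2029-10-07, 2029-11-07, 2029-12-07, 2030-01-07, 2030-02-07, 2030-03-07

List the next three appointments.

2030-04-07, 2030-05-07, 2030-06-07

Gaps: 31, 30, 31, 31, 28 days — not constant. Every event is on the 7th of the month.
Pattern: the 7th of each month.
Next: April 2030 → 2030-04-07.
May 2030: 2030-05-07.
June 2030: 2030-06-07.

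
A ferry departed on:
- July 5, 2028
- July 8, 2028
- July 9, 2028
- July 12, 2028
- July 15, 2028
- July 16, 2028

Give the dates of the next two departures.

The gap pattern 3, 1, 3, 3, 1 repeats every 3 events.
These are the Wednesdays, Saturdays and Sundays of each week.
The following Wednesday is July 19, 2028.
Next Saturday: July 22, 2028.

July 19, 2028; July 22, 2028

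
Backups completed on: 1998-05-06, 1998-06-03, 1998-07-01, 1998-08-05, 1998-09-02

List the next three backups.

All dates are Wednesdays, 28, 28, 35, 28 days apart.
Specifically, the 1st Wednesday of each month.
1st Wednesday of October 1998: 1998-10-07.
1st Wednesday of November 1998: 1998-11-04.
1st Wednesday of December 1998: 1998-12-02.

1998-10-07, 1998-11-04, 1998-12-02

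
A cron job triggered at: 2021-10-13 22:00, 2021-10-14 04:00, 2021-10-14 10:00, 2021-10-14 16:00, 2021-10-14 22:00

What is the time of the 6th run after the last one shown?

Spacing: 6, 6, 6, 6 h — constant 6 h.
2021-10-14 22:00 + 6 h = 2021-10-15 04:00.
2021-10-15 04:00 + 6 h = 2021-10-15 10:00.
2021-10-15 10:00 + 6 h = 2021-10-15 16:00.
2021-10-15 16:00 + 6 h = 2021-10-15 22:00.
2021-10-15 22:00 + 6 h = 2021-10-16 04:00.
2021-10-16 04:00 + 6 h = 2021-10-16 10:00.

2021-10-16 10:00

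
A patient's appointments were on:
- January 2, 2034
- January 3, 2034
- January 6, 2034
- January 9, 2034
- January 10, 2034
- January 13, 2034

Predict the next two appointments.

January 16, 2034; January 17, 2034

Every event lands on a Monday or Tuesday or Friday (gaps cycle 1, 3, 3, 1, 3).
So the schedule is: every Monday, Tuesday and Friday.
Next Monday: January 16, 2034.
Next Tuesday: January 17, 2034.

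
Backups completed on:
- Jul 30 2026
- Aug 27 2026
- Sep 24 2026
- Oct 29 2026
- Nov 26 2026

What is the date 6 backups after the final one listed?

These are Thursdays with 28, 28, 35, 28-day gaps.
Each is the final Thursday of its month — Jul 30 2026 is past the 28th, so '4th Thursday' doesn't fit.
December 2026 ends with Thursday Dec 31 2026.
January 2027 ends with Thursday Jan 28 2027.
Last Thursday of February 2027: Feb 25 2027.
March 2027 ends with Thursday Mar 25 2027.
April 2027 ends with Thursday Apr 29 2027.
Last Thursday of May 2027: May 27 2027.

May 27 2027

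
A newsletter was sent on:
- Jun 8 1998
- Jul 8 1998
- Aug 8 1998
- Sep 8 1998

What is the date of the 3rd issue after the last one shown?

The day-of-month is always 8 (30, 31, 31 days between events).
So this recurs on the 8th of each month.
October 1998: Oct 8 1998.
Next: November 1998 → Nov 8 1998.
December 1998: Dec 8 1998.

Dec 8 1998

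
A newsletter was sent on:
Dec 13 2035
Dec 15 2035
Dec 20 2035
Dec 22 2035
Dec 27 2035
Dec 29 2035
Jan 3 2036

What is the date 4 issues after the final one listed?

The gap pattern 2, 5, 2, 5, 2, 5 repeats every 2 events.
These are the Thursdays and Saturdays of each week.
The following Saturday is Jan 5 2036.
Next Thursday: Jan 10 2036.
The following Saturday is Jan 12 2036.
The following Thursday is Jan 17 2036.

Jan 17 2036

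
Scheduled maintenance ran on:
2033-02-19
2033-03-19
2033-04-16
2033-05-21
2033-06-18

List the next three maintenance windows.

2033-07-16, 2033-08-20, 2033-09-17

Gaps: 28, 28, 35, 28 days — a mix of 28 and 35. Every date is a Saturday.
Each is the 3rd Saturday of its month.
3rd Saturday of July 2033: 2033-07-16.
August 2033 — 3rd Saturday is 2033-08-20.
3rd Saturday of September 2033: 2033-09-17.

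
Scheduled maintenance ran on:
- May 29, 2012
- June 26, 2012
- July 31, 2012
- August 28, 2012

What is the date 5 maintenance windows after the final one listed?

Every date is a Tuesday; gaps 28, 35, 28 days.
Each is the last Tuesday of its month (at least one falls on the 29th or later, ruling out '4th Tuesday').
September 2012 ends with Tuesday September 25, 2012.
Last Tuesday of October 2012: October 30, 2012.
November 2012 ends with Tuesday November 27, 2012.
Last Tuesday of December 2012: December 25, 2012.
Last Tuesday of January 2013: January 29, 2013.

January 29, 2013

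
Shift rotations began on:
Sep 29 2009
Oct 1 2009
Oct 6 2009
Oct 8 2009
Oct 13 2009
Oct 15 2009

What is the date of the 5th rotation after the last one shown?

Gaps: 2, 5, 2, 5, 2 days — not constant, but cyclic with period 2.
The events fall on every Tuesday and Thursday.
Next Tuesday: Oct 20 2009.
Next Thursday: Oct 22 2009.
Next Tuesday: Oct 27 2009.
The following Thursday is Oct 29 2009.
The following Tuesday is Nov 3 2009.

Nov 3 2009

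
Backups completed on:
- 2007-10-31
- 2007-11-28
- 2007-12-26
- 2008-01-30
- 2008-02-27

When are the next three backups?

2008-03-26, 2008-04-30, 2008-05-28

Every date is a Wednesday; gaps 28, 28, 35, 28 days.
Each is the last Wednesday of its month (at least one falls on the 29th or later, ruling out '4th Wednesday').
Last Wednesday of March 2008: 2008-03-26.
April 2008 ends with Wednesday 2008-04-30.
May 2008 ends with Wednesday 2008-05-28.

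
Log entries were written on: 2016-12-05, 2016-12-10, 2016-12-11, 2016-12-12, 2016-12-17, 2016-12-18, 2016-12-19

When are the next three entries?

Every event lands on a Monday or Saturday or Sunday (gaps cycle 5, 1, 1, 5, 1, 1).
So the schedule is: every Monday, Saturday and Sunday.
Next Saturday: 2016-12-24.
Next Sunday: 2016-12-25.
The following Monday is 2016-12-26.

2016-12-24, 2016-12-25, 2016-12-26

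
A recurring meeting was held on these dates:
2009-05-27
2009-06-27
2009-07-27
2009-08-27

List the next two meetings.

2009-09-27, 2009-10-27

Each date is the 27th; the gaps (31, 30, 31) track the month lengths.
The rule is the 27th of each month.
September 2009: 2009-09-27.
Next: October 2009 → 2009-10-27.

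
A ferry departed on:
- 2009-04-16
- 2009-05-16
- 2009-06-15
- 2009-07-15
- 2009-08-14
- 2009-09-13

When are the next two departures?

2009-10-13, 2009-11-12

The spacing is 30, 30, 30, 30, 30 days — always 30 days.
2009-09-13 + 30 days = 2009-10-13.
2009-10-13 + 30 days = 2009-11-12.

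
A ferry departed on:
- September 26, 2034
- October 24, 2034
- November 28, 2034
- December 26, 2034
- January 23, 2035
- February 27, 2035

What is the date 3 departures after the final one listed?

May 22, 2035

These are Tuesdays at 28- or 35-day spacing (28, 35, 28, 28, 35).
The pattern: 4th Tuesday of the month.
March 2035 — 4th Tuesday is March 27, 2035.
4th Tuesday of April 2035: April 24, 2035.
4th Tuesday of May 2035: May 22, 2035.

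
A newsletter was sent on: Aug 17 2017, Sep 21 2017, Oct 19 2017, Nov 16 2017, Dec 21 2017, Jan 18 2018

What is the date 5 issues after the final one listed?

Jun 21 2018

Gaps: 35, 28, 28, 35, 28 days — a mix of 28 and 35. Every date is a Thursday.
Each is the 3rd Thursday of its month.
3rd Thursday of February 2018: Feb 15 2018.
3rd Thursday of March 2018: Mar 15 2018.
3rd Thursday of April 2018: Apr 19 2018.
May 2018 — 3rd Thursday is May 17 2018.
3rd Thursday of June 2018: Jun 21 2018.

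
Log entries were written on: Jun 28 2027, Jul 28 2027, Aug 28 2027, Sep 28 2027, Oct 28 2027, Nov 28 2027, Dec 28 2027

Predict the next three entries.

The day-of-month is always 28 (30, 31, 31, 30, 31, 30 days between events).
So this recurs on the 28th of each month.
Next: January 2028 → Jan 28 2028.
February 2028: Feb 28 2028.
Next: March 2028 → Mar 28 2028.

Jan 28 2028, Feb 28 2028, Mar 28 2028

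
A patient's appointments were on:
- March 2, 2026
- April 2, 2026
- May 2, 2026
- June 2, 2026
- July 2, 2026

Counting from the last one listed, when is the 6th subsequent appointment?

Each date is the 2nd; the gaps (31, 30, 31, 30) track the month lengths.
The rule is the 2nd of each month.
Next: August 2026 → August 2, 2026.
September 2026: September 2, 2026.
Next: October 2026 → October 2, 2026.
Next: November 2026 → November 2, 2026.
Next: December 2026 → December 2, 2026.
January 2027: January 2, 2027.

January 2, 2027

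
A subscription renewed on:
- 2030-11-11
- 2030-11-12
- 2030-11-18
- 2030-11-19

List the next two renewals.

2030-11-25, 2030-11-26

The gap pattern 1, 6, 1 repeats every 2 events.
These are the Mondays and Tuesdays of each week.
The following Monday is 2030-11-25.
Next Tuesday: 2030-11-26.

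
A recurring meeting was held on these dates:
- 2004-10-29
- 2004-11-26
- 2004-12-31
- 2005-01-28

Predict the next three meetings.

These are Fridays with 28, 35, 28-day gaps.
Each is the final Friday of its month — 2004-10-29 is past the 28th, so '4th Friday' doesn't fit.
February 2005 ends with Friday 2005-02-25.
March 2005 ends with Friday 2005-03-25.
April 2005 ends with Friday 2005-04-29.

2005-02-25, 2005-03-25, 2005-04-29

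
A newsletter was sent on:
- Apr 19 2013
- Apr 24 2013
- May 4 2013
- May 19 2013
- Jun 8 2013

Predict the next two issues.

Intervals are 5, 10, 15, 20 days — an arithmetic progression with common difference 5.
Next gap: 25 days. Jun 8 2013 + 25 days = Jul 3 2013.
Next gap: 30 days. Jul 3 2013 + 30 days = Aug 2 2013.

Jul 3 2013, Aug 2 2013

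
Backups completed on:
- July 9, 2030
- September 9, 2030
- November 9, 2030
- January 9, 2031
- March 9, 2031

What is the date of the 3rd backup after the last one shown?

September 9, 2031

The day-of-month is always 9 (62, 61, 61, 59 days between events).
So this recurs on the 9th of every 2 months.
Next: May 2031 → May 9, 2031.
July 2031: July 9, 2031.
September 2031: September 9, 2031.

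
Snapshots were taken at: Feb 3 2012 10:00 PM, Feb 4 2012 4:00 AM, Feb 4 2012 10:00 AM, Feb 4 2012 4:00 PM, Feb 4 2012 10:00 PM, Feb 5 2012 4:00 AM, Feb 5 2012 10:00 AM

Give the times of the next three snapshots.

Gaps: 6, 6, 6, 6, 6, 6 hours — each event is 6 hours after the previous one.
Feb 5 2012 10:00 AM + 6 h = Feb 5 2012 4:00 PM.
Feb 5 2012 4:00 PM + 6 h = Feb 5 2012 10:00 PM.
Feb 5 2012 10:00 PM + 6 h = Feb 6 2012 4:00 AM.

Feb 5 2012 4:00 PM, Feb 5 2012 10:00 PM, Feb 6 2012 4:00 AM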